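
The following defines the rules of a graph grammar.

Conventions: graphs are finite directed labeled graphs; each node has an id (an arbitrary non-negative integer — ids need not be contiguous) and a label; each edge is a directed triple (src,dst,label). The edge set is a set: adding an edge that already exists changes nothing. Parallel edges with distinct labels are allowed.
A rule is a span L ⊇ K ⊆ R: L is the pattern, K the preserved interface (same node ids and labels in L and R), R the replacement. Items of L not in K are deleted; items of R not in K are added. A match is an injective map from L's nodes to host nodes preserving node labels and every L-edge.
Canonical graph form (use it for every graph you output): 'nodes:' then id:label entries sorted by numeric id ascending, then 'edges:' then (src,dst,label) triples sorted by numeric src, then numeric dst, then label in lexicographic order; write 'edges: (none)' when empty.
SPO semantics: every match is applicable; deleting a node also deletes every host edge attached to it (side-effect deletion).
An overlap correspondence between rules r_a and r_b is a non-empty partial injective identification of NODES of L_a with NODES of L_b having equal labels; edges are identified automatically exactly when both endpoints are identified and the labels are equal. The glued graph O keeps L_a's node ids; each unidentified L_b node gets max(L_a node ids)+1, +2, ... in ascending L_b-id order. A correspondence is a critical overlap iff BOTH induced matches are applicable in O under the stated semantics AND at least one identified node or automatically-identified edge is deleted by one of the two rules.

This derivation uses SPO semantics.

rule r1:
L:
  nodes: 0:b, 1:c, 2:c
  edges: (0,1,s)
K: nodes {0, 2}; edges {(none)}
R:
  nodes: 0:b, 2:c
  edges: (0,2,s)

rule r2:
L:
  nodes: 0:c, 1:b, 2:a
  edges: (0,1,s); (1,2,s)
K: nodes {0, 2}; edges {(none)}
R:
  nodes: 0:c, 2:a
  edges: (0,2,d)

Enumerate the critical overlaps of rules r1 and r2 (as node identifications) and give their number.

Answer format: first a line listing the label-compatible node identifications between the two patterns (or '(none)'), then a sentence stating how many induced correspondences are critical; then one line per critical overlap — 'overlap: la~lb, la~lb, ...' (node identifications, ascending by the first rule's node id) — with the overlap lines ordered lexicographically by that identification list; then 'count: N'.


label-compatible node identifications between L(r1) and L(r2): 0~1, 1~0, 2~0
4 of the induced correspondences are critical overlaps of r1 and r2.
overlap: 0~1
overlap: 0~1, 1~0
overlap: 0~1, 2~0
overlap: 1~0
count: 4


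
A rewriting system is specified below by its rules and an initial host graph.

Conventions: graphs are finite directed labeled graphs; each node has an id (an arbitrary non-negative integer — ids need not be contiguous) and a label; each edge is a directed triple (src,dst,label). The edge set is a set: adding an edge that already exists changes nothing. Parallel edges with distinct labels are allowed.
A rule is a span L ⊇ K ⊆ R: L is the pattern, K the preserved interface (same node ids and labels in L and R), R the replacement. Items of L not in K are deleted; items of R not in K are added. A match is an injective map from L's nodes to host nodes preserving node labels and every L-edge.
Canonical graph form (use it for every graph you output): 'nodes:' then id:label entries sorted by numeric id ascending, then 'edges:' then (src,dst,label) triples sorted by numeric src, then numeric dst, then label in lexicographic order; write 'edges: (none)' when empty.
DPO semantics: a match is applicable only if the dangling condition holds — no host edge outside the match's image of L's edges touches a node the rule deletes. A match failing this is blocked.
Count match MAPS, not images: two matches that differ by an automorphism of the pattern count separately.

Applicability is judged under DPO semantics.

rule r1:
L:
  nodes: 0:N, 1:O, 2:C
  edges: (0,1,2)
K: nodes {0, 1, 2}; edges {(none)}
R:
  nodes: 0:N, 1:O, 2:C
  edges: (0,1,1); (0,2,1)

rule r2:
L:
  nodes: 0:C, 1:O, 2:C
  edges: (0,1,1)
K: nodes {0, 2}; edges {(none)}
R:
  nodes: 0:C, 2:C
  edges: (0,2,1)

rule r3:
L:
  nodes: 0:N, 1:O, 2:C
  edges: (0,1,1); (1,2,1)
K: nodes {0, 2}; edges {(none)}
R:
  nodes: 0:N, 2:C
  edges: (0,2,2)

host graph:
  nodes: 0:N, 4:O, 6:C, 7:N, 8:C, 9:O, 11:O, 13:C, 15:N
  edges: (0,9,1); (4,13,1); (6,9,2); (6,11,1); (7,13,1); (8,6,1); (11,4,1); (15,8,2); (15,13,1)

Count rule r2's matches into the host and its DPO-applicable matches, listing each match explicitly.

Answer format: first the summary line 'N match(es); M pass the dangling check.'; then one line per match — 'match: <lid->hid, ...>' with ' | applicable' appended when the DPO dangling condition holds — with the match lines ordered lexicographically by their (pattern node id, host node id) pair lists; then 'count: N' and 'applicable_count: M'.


2 match(es); 0 pass the dangling check.
match: 0->6, 1->11, 2->8
match: 0->6, 1->11, 2->13
count: 2
applicable_count: 0


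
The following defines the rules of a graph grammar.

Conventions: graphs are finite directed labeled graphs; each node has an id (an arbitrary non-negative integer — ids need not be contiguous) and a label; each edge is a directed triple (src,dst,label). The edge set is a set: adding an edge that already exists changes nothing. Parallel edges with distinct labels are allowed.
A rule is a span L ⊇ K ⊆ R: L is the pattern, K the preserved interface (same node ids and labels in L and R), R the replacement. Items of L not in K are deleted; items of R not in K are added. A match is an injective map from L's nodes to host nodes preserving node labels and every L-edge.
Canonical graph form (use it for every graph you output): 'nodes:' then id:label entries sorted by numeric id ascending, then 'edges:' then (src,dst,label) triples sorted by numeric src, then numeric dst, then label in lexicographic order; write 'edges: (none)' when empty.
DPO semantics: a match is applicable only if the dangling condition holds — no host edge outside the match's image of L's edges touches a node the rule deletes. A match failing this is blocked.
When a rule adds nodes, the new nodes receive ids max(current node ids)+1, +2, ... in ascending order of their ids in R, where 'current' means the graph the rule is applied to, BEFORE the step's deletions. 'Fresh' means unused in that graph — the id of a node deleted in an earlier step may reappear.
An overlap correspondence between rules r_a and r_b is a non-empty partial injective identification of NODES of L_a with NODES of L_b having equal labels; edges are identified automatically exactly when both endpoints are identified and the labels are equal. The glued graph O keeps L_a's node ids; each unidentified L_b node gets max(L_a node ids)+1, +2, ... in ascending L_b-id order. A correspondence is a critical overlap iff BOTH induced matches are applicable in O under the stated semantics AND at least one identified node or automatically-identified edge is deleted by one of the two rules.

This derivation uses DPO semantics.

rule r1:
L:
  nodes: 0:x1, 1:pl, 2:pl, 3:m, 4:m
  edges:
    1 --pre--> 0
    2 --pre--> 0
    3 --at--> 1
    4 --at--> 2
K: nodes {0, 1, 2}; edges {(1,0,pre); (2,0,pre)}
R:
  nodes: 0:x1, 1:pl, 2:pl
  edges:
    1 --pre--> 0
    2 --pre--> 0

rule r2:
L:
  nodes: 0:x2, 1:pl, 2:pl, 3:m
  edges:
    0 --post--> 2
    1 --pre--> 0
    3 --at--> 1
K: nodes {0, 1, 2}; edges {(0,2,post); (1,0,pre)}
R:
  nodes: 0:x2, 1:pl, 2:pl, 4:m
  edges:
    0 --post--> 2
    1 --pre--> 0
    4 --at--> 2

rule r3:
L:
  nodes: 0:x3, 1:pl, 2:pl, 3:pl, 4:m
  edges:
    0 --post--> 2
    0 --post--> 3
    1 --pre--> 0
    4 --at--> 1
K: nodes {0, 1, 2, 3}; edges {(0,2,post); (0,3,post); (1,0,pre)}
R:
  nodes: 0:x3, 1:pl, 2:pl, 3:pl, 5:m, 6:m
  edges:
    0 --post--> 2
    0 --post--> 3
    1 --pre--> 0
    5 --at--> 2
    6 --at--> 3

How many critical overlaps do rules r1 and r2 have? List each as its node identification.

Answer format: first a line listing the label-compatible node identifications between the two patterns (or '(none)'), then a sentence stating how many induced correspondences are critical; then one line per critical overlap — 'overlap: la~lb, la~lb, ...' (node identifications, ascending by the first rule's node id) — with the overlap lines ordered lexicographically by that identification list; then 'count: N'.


label-compatible node identifications between L(r1) and L(r2): 1~1, 1~2, 2~1, 2~2, 3~3, 4~3
4 of the induced correspondences are critical overlaps of r1 and r2.
overlap: 1~1, 2~2, 3~3
overlap: 1~1, 3~3
overlap: 1~2, 2~1, 4~3
overlap: 2~1, 4~3
count: 4


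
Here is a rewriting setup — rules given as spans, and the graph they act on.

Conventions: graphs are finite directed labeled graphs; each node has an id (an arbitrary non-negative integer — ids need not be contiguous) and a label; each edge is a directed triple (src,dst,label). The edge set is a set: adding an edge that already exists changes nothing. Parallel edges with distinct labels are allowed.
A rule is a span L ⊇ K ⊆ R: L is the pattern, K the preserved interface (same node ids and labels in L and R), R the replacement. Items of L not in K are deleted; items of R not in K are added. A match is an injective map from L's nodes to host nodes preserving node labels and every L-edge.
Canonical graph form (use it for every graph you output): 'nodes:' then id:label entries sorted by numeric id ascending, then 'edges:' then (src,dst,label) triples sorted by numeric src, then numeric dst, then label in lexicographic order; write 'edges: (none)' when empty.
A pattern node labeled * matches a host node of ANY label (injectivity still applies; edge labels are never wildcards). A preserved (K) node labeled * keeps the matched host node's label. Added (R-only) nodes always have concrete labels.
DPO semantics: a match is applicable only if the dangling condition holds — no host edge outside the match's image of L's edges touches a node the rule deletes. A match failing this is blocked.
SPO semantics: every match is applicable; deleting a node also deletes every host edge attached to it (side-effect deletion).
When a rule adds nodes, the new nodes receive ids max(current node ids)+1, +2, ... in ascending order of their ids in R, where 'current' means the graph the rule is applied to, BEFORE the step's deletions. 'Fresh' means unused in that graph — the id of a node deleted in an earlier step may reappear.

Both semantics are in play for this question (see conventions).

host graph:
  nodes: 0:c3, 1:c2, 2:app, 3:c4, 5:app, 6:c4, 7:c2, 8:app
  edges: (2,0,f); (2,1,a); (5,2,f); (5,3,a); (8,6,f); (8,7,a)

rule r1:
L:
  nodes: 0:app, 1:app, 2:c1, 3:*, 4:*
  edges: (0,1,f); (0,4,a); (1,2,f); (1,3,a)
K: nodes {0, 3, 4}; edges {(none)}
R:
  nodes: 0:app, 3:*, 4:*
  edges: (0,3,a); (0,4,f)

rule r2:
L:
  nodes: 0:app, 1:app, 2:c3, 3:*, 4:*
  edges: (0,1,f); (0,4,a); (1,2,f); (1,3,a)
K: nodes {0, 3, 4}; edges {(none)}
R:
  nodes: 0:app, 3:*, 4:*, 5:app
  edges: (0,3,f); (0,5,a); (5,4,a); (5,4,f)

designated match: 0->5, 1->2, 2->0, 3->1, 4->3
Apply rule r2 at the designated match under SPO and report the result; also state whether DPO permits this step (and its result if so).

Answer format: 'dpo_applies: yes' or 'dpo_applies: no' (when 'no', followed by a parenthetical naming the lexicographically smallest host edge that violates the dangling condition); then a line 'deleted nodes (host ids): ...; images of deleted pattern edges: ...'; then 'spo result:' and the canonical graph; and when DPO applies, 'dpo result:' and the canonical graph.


dpo_applies: yes
deleted nodes (host ids): 0, 2; images of deleted pattern edges: (2,0,f); (2,1,a); (5,2,f); (5,3,a)
spo result:
nodes: 1:c2, 3:c4, 5:app, 6:c4, 7:c2, 8:app, 9:app
edges: (5,1,f); (5,9,a); (8,6,f); (8,7,a); (9,3,a); (9,3,f)
dpo result:
nodes: 1:c2, 3:c4, 5:app, 6:c4, 7:c2, 8:app, 9:app
edges: (5,1,f); (5,9,a); (8,6,f); (8,7,a); (9,3,a); (9,3,f)


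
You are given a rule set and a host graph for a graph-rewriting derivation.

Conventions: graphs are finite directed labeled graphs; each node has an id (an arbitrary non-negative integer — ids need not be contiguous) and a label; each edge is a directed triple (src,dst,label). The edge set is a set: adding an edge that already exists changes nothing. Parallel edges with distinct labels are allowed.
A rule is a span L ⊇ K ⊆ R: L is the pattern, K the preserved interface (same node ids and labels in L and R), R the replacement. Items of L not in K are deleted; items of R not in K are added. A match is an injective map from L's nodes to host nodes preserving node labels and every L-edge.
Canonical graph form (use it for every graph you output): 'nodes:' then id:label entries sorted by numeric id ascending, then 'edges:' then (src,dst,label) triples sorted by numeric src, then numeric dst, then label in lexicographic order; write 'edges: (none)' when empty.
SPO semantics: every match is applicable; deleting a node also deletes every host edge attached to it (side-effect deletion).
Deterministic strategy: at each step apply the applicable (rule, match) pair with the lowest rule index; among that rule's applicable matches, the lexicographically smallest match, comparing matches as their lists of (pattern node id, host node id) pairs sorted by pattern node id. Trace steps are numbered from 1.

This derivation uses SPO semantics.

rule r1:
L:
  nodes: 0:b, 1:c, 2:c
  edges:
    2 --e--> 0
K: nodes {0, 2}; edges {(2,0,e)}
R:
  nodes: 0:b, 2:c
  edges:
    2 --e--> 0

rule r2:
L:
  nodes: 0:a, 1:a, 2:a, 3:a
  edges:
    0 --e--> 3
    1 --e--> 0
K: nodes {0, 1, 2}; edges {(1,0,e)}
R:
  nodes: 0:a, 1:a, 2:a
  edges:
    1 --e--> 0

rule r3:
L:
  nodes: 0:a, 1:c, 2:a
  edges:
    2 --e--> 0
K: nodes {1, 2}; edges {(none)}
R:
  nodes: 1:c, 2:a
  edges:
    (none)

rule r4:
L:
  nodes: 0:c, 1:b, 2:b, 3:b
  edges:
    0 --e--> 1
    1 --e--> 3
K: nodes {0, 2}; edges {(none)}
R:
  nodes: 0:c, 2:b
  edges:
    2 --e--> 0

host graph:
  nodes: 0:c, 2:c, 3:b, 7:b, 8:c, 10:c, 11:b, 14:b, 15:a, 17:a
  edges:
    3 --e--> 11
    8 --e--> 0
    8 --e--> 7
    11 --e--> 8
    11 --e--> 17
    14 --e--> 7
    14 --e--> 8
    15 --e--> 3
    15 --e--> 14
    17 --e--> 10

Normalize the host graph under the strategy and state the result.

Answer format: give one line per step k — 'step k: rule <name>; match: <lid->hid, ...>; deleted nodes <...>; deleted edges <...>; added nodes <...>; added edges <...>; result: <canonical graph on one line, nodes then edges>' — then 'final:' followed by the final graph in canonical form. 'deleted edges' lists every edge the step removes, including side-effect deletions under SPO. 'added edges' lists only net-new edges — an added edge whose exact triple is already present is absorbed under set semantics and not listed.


step 1: rule r1; match: 0->7, 1->0, 2->8; deleted nodes 0; deleted edges (8,0,e); added nodes (none); added edges (none); result: nodes: 2:c, 3:b, 7:b, 8:c, 10:c, 11:b, 14:b, 15:a, 17:a edges: (3,11,e); (8,7,e); (11,8,e); (11,17,e); (14,7,e); (14,8,e); (15,3,e); (15,14,e); (17,10,e)
step 2: rule r1; match: 0->7, 1->2, 2->8; deleted nodes 2; deleted edges (none); added nodes (none); added edges (none); result: nodes: 3:b, 7:b, 8:c, 10:c, 11:b, 14:b, 15:a, 17:a edges: (3,11,e); (8,7,e); (11,8,e); (11,17,e); (14,7,e); (14,8,e); (15,3,e); (15,14,e); (17,10,e)
step 3: rule r1; match: 0->7, 1->10, 2->8; deleted nodes 10; deleted edges (17,10,e); added nodes (none); added edges (none); result: nodes: 3:b, 7:b, 8:c, 11:b, 14:b, 15:a, 17:a edges: (3,11,e); (8,7,e); (11,8,e); (11,17,e); (14,7,e); (14,8,e); (15,3,e); (15,14,e)
final:
nodes: 3:b, 7:b, 8:c, 11:b, 14:b, 15:a, 17:a
edges: (3,11,e); (8,7,e); (11,8,e); (11,17,e); (14,7,e); (14,8,e); (15,3,e); (15,14,e)


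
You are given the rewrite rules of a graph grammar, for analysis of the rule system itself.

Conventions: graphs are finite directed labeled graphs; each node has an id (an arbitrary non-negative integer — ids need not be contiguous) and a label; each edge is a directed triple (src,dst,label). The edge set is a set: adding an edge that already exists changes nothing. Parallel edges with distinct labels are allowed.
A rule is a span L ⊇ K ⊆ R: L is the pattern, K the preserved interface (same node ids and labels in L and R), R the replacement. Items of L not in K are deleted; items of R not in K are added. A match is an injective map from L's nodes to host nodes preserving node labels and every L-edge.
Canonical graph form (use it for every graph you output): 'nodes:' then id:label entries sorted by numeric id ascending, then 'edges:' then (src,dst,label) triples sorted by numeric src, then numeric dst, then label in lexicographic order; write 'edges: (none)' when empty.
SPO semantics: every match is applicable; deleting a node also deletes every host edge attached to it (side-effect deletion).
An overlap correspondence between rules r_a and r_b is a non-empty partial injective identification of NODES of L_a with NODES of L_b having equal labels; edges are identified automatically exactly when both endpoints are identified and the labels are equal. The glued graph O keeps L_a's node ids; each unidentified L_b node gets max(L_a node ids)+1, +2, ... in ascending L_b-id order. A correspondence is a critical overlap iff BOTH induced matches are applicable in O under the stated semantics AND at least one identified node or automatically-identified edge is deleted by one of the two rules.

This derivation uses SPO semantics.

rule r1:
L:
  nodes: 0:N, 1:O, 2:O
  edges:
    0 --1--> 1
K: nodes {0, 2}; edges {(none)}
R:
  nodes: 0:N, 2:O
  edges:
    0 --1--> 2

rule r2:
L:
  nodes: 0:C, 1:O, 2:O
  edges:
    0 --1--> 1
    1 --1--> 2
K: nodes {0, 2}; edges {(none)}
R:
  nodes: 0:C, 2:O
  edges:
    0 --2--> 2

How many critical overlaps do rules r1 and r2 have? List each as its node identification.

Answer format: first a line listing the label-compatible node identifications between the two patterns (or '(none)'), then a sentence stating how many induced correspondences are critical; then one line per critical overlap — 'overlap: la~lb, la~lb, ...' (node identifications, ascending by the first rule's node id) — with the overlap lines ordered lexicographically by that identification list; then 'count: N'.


label-compatible node identifications between L(r1) and L(r2): 1~1, 1~2, 2~1, 2~2
5 of the induced correspondences are critical overlaps of r1 and r2.
overlap: 1~1
overlap: 1~1, 2~2
overlap: 1~2
overlap: 1~2, 2~1
overlap: 2~1
count: 5


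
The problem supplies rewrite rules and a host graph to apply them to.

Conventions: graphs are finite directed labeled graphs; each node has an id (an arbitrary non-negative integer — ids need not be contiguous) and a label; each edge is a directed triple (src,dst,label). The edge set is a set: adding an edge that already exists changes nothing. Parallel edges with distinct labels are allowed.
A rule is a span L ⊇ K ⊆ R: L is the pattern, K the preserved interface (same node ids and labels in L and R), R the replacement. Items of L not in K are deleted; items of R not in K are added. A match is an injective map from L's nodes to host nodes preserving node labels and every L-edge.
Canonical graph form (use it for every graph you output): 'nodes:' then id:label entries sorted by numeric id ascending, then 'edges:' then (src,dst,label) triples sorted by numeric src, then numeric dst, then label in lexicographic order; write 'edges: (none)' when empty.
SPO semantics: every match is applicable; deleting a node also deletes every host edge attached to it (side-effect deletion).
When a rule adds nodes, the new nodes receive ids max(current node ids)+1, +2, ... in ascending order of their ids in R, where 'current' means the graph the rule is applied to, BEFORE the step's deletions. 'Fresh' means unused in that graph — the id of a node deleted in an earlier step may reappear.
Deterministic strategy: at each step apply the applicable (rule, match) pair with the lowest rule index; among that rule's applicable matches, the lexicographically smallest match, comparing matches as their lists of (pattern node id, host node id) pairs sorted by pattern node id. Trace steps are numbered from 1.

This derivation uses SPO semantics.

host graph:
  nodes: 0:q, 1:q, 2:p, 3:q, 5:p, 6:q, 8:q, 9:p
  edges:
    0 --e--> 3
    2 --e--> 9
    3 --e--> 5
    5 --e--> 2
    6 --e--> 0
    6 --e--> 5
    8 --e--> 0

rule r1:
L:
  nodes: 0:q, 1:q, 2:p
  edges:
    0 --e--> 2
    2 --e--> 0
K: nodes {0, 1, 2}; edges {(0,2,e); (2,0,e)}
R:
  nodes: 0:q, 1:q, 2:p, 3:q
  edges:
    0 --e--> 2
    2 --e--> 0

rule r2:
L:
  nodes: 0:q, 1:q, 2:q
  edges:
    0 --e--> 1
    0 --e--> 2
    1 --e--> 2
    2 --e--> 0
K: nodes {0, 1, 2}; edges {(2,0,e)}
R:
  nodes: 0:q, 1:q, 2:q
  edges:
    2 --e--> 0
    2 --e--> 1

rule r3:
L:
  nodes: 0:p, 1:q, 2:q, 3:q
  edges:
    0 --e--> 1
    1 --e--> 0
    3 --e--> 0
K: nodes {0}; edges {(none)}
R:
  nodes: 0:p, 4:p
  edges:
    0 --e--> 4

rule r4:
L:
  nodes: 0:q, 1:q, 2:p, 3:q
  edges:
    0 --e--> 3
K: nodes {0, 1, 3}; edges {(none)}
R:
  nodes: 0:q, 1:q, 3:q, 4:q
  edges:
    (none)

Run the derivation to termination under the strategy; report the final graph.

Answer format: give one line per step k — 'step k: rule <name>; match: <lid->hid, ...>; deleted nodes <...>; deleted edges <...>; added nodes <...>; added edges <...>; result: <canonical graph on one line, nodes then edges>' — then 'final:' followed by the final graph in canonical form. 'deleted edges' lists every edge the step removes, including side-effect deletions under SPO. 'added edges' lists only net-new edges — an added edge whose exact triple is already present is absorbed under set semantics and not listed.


step 1: rule r4; match: 0->0, 1->1, 2->2, 3->3; deleted nodes 2; deleted edges (0,3,e); (2,9,e); (5,2,e); added nodes 10; added edges (none); result: nodes: 0:q, 1:q, 3:q, 5:p, 6:q, 8:q, 9:p, 10:q edges: (3,5,e); (6,0,e); (6,5,e); (8,0,e)
step 2: rule r4; match: 0->6, 1->1, 2->5, 3->0; deleted nodes 5; deleted edges (3,5,e); (6,0,e); (6,5,e); added nodes 11; added edges (none); result: nodes: 0:q, 1:q, 3:q, 6:q, 8:q, 9:p, 10:q, 11:q edges: (8,0,e)
step 3: rule r4; match: 0->8, 1->1, 2->9, 3->0; deleted nodes 9; deleted edges (8,0,e); added nodes 12; added edges (none); result: nodes: 0:q, 1:q, 3:q, 6:q, 8:q, 10:q, 11:q, 12:q edges: (none)
final:
nodes: 0:q, 1:q, 3:q, 6:q, 8:q, 10:q, 11:q, 12:q
edges: (none)


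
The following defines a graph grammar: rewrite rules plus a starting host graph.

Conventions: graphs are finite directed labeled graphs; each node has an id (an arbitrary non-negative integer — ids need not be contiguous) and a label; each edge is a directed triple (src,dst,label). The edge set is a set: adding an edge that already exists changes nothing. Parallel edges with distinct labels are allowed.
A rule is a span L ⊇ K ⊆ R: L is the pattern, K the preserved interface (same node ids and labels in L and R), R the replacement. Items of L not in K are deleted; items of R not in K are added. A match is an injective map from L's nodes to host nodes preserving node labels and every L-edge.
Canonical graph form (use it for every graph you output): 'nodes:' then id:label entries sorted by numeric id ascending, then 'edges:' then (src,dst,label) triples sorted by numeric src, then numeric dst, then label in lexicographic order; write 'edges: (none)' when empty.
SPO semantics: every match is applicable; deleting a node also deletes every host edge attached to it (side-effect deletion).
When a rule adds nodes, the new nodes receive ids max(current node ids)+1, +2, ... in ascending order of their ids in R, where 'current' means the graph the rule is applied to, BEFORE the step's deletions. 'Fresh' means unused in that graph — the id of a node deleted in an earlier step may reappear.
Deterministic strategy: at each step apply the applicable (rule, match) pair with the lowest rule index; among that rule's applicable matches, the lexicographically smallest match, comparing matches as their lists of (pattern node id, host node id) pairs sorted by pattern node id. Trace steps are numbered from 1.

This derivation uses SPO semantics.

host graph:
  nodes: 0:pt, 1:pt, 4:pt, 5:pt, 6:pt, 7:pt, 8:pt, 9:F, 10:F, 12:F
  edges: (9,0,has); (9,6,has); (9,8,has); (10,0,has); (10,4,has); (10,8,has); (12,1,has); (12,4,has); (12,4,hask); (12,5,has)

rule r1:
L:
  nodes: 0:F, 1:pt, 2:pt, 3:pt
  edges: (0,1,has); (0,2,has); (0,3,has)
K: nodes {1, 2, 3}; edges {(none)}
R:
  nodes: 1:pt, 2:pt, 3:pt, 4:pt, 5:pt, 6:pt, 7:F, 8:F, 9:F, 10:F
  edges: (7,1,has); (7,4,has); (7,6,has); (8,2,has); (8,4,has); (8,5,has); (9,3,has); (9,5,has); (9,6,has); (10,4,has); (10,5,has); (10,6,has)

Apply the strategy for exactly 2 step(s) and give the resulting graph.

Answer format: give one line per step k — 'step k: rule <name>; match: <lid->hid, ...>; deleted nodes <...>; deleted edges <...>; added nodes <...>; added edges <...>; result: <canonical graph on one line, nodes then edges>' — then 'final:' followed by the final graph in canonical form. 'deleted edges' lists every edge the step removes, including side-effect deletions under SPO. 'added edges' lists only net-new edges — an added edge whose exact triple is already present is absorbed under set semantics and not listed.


step 1: rule r1; match: 0->9, 1->0, 2->6, 3->8; deleted nodes 9; deleted edges (9,0,has); (9,6,has); (9,8,has); added nodes 13, 14, 15, 16, 17, 18, 19; added edges (16,0,has); (16,13,has); (16,15,has); (17,6,has); (17,13,has); (17,14,has); (18,8,has); (18,14,has); (18,15,has); (19,13,has); (19,14,has); (19,15,has); result: nodes: 0:pt, 1:pt, 4:pt, 5:pt, 6:pt, 7:pt, 8:pt, 10:F, 12:F, 13:pt, 14:pt, 15:pt, 16:F, 17:F, 18:F, 19:F edges: (10,0,has); (10,4,has); (10,8,has); (12,1,has); (12,4,has); (12,4,hask); (12,5,has); (16,0,has); (16,13,has); (16,15,has); (17,6,has); (17,13,has); (17,14,has); (18,8,has); (18,14,has); (18,15,has); (19,13,has); (19,14,has); (19,15,has)
step 2: rule r1; match: 0->10, 1->0, 2->4, 3->8; deleted nodes 10; deleted edges (10,0,has); (10,4,has); (10,8,has); added nodes 20, 21, 22, 23, 24, 25, 26; added edges (23,0,has); (23,20,has); (23,22,has); (24,4,has); (24,20,has); (24,21,has); (25,8,has); (25,21,has); (25,22,has); (26,20,has); (26,21,has); (26,22,has); result: nodes: 0:pt, 1:pt, 4:pt, 5:pt, 6:pt, 7:pt, 8:pt, 12:F, 13:pt, 14:pt, 15:pt, 16:F, 17:F, 18:F, 19:F, 20:pt, 21:pt, 22:pt, 23:F, 24:F, 25:F, 26:F edges: (12,1,has); (12,4,has); (12,4,hask); (12,5,has); (16,0,has); (16,13,has); (16,15,has); (17,6,has); (17,13,has); (17,14,has); (18,8,has); (18,14,has); (18,15,has); (19,13,has); (19,14,has); (19,15,has); (23,0,has); (23,20,has); (23,22,has); (24,4,has); (24,20,has); (24,21,has); (25,8,has); (25,21,has); (25,22,has); (26,20,has); (26,21,has); (26,22,has)
final:
nodes: 0:pt, 1:pt, 4:pt, 5:pt, 6:pt, 7:pt, 8:pt, 12:F, 13:pt, 14:pt, 15:pt, 16:F, 17:F, 18:F, 19:F, 20:pt, 21:pt, 22:pt, 23:F, 24:F, 25:F, 26:F
edges: (12,1,has); (12,4,has); (12,4,hask); (12,5,has); (16,0,has); (16,13,has); (16,15,has); (17,6,has); (17,13,has); (17,14,has); (18,8,has); (18,14,has); (18,15,has); (19,13,has); (19,14,has); (19,15,has); (23,0,has); (23,20,has); (23,22,has); (24,4,has); (24,20,has); (24,21,has); (25,8,has); (25,21,has); (25,22,has); (26,20,has); (26,21,has); (26,22,has)


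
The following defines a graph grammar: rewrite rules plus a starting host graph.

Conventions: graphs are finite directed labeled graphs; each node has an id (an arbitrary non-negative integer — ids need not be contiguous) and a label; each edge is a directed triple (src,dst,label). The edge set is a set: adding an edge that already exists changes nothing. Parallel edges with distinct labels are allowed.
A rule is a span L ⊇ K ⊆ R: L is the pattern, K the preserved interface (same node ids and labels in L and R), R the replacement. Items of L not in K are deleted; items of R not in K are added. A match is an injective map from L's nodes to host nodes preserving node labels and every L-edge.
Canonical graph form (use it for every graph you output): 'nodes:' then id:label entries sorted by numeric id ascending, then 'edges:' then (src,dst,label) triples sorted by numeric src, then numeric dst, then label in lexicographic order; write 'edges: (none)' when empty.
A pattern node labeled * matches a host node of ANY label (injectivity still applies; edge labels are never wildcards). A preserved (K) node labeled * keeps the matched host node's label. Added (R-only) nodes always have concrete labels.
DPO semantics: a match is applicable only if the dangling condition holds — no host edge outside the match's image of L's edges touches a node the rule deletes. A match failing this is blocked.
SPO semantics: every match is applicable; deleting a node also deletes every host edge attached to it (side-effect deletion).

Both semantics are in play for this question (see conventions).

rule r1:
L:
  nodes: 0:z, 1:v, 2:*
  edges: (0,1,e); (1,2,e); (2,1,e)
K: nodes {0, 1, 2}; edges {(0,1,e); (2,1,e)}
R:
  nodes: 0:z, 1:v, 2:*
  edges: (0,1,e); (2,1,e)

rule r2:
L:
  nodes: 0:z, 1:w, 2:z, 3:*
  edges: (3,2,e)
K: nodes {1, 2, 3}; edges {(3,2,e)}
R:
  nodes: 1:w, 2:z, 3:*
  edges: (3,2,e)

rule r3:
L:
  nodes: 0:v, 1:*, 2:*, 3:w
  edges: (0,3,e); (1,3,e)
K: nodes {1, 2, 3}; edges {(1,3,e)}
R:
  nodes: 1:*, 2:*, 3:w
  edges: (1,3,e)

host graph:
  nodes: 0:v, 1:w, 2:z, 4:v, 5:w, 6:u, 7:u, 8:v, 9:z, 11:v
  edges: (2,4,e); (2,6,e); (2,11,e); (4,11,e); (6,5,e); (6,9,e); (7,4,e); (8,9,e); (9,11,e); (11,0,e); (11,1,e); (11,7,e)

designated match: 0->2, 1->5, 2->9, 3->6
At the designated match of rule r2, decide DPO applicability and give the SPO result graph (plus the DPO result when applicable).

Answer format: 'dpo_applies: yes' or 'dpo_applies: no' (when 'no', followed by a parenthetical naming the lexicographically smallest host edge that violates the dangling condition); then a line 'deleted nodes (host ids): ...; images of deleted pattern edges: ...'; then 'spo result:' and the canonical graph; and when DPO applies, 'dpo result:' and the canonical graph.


dpo_applies: no
(the rule deletes node 2, which keeps host edge (2,4,e) outside the match image — the dangling condition fails, DPO blocks; SPO proceeds and side-deletes such edges)
deleted nodes (host ids): 2; images of deleted pattern edges: (none)
spo result:
nodes: 0:v, 1:w, 4:v, 5:w, 6:u, 7:u, 8:v, 9:z, 11:v
edges: (4,11,e); (6,5,e); (6,9,e); (7,4,e); (8,9,e); (9,11,e); (11,0,e); (11,1,e); (11,7,e)


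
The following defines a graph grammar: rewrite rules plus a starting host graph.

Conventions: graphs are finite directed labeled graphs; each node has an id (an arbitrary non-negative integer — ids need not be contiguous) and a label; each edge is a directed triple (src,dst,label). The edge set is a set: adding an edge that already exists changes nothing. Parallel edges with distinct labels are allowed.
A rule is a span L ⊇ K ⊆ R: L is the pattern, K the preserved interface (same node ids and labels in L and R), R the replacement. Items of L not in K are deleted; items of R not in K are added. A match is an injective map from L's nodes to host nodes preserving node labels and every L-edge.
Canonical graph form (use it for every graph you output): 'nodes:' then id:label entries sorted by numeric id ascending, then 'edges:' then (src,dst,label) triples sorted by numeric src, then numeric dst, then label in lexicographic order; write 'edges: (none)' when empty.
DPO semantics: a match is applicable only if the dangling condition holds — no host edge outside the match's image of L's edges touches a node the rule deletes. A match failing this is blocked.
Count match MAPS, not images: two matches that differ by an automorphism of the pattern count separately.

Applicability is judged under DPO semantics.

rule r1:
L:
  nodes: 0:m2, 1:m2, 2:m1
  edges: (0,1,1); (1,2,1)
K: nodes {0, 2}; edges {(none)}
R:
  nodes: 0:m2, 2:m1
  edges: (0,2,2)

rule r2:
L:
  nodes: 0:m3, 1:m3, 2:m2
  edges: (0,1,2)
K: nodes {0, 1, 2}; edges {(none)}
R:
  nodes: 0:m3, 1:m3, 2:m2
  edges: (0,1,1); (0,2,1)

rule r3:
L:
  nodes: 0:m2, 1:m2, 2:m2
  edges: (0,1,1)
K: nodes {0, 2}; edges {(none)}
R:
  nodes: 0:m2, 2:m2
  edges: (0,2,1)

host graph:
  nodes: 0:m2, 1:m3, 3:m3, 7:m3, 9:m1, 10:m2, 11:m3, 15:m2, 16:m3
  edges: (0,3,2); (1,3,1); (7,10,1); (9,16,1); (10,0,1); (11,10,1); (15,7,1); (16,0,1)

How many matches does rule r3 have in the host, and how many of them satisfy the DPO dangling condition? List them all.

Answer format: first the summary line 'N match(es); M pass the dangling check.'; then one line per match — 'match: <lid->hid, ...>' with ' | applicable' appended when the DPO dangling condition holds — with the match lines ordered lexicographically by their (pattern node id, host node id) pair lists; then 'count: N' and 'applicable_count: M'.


1 match(es); 0 pass the dangling check.
match: 0->10, 1->0, 2->15
count: 1
applicable_count: 0


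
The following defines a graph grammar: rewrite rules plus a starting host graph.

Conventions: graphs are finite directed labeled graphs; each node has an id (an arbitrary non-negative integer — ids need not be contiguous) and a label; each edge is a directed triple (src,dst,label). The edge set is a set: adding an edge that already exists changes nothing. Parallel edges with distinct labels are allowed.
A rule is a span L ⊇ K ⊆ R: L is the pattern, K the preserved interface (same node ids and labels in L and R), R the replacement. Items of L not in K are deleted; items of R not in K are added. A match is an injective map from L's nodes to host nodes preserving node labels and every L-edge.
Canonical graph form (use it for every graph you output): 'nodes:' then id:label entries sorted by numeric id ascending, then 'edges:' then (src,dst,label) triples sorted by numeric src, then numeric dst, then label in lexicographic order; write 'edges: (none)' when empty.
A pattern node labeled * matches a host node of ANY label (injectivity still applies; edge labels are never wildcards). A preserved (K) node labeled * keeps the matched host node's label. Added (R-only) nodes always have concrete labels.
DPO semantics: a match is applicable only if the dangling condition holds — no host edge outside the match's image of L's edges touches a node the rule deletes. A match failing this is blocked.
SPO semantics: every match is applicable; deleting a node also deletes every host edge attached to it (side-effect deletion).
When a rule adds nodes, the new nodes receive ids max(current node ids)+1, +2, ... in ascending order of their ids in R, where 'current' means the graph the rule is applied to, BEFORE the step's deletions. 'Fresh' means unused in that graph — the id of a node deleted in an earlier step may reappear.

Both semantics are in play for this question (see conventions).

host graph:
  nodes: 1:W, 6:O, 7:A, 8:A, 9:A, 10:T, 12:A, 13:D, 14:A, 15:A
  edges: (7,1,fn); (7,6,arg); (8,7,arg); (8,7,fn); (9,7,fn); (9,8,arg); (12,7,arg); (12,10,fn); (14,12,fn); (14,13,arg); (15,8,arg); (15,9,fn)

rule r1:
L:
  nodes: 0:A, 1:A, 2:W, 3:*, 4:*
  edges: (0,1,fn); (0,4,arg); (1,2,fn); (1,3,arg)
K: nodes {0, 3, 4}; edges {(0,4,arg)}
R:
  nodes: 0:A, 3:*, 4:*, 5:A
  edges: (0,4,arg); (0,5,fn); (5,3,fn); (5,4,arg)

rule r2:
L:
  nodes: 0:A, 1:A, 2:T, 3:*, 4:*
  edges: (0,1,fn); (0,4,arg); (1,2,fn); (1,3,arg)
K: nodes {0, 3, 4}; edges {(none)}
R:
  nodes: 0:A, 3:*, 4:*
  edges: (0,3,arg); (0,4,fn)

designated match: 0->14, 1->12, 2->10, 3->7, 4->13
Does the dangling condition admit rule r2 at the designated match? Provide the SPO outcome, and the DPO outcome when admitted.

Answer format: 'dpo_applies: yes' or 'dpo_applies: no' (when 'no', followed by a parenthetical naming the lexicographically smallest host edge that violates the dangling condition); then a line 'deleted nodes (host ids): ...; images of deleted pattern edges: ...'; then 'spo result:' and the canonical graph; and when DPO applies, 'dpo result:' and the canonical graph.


dpo_applies: yes
deleted nodes (host ids): 10, 12; images of deleted pattern edges: (12,7,arg); (12,10,fn); (14,12,fn); (14,13,arg)
spo result:
nodes: 1:W, 6:O, 7:A, 8:A, 9:A, 13:D, 14:A, 15:A
edges: (7,1,fn); (7,6,arg); (8,7,arg); (8,7,fn); (9,7,fn); (9,8,arg); (14,7,arg); (14,13,fn); (15,8,arg); (15,9,fn)
dpo result:
nodes: 1:W, 6:O, 7:A, 8:A, 9:A, 13:D, 14:A, 15:A
edges: (7,1,fn); (7,6,arg); (8,7,arg); (8,7,fn); (9,7,fn); (9,8,arg); (14,7,arg); (14,13,fn); (15,8,arg); (15,9,fn)


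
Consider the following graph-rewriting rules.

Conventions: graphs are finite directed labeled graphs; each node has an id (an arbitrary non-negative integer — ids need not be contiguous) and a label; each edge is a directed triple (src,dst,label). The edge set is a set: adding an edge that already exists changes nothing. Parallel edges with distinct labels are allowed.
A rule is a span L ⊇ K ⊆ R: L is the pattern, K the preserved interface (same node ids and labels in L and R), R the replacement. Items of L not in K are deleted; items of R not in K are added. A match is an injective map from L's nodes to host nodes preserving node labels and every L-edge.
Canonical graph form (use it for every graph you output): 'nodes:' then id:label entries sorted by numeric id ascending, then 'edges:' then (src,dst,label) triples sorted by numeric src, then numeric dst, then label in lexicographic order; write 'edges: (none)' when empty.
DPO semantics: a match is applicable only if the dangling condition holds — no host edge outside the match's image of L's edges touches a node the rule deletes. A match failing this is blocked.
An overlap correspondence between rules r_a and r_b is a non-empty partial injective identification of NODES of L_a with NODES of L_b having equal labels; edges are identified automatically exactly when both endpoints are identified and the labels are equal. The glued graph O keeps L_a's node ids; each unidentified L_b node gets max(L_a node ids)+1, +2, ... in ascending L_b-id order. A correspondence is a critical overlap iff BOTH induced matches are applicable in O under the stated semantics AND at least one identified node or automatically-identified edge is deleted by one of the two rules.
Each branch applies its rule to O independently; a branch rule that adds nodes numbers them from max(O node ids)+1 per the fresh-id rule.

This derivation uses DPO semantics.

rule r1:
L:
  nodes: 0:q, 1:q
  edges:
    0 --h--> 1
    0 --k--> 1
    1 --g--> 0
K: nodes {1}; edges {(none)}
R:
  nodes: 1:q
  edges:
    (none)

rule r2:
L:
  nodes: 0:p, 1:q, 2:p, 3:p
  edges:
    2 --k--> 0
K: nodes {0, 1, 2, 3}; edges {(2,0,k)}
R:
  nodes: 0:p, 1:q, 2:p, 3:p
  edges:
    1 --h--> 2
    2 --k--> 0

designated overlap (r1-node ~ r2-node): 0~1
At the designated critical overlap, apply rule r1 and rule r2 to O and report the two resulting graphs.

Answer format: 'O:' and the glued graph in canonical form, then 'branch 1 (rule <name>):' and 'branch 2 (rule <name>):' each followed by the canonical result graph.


O:
nodes: 0:q, 1:q, 2:p, 3:p, 4:p
edges: (0,1,h); (0,1,k); (1,0,g); (3,2,k)
branch 1 (rule r1):
nodes: 1:q, 2:p, 3:p, 4:p
edges: (3,2,k)
branch 2 (rule r2):
nodes: 0:q, 1:q, 2:p, 3:p, 4:p
edges: (0,1,h); (0,1,k); (0,3,h); (1,0,g); (3,2,k)


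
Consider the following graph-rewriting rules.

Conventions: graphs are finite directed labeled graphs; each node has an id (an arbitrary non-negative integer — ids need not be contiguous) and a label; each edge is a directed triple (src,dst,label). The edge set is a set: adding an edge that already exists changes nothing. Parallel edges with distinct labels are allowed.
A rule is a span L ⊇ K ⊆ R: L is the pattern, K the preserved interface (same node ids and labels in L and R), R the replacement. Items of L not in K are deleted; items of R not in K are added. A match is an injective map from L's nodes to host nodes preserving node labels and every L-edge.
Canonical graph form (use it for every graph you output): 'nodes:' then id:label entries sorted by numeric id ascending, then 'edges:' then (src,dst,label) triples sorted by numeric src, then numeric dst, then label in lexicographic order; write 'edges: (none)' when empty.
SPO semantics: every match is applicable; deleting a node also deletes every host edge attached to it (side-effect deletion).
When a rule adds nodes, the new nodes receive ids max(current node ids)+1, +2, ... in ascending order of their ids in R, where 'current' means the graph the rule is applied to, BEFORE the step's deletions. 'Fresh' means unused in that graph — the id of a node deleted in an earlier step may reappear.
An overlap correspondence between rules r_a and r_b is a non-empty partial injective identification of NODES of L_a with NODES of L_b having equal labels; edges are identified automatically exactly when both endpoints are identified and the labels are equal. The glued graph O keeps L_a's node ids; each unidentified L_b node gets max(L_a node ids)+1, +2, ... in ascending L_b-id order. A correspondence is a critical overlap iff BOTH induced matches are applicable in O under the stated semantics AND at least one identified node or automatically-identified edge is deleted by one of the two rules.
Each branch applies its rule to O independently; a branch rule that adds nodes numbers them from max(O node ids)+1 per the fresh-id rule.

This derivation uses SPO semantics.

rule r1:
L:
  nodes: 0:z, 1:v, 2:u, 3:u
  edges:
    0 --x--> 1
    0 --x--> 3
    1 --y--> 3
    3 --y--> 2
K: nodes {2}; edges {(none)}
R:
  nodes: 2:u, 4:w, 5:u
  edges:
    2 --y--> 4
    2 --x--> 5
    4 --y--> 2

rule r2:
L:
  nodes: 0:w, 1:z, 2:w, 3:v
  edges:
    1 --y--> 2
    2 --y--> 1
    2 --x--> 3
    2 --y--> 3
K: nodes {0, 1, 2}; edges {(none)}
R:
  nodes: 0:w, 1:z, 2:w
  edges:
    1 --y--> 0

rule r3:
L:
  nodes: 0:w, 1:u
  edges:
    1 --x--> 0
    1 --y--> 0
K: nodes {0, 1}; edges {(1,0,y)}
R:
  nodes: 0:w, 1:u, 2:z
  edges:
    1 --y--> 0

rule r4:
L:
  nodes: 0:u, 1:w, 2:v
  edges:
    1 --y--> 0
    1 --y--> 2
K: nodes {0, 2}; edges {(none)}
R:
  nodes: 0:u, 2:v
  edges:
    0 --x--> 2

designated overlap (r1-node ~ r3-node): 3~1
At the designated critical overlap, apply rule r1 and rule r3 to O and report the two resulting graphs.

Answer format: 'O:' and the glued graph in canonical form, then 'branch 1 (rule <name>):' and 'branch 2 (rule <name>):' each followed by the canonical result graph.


O:
nodes: 0:z, 1:v, 2:u, 3:u, 4:w
edges: (0,1,x); (0,3,x); (1,3,y); (3,2,y); (3,4,x); (3,4,y)
branch 1 (rule r1):
nodes: 2:u, 4:w, 5:w, 6:u
edges: (2,5,y); (2,6,x); (5,2,y)
branch 2 (rule r3):
nodes: 0:z, 1:v, 2:u, 3:u, 4:w, 5:z
edges: (0,1,x); (0,3,x); (1,3,y); (3,2,y); (3,4,y)
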